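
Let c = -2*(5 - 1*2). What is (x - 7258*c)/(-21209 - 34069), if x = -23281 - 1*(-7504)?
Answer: -9257/18426 ≈ -0.50239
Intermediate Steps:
x = -15777 (x = -23281 + 7504 = -15777)
c = -6 (c = -2*(5 - 2) = -2*3 = -6)
(x - 7258*c)/(-21209 - 34069) = (-15777 - 7258*(-6))/(-21209 - 34069) = (-15777 + 43548)/(-55278) = 27771*(-1/55278) = -9257/18426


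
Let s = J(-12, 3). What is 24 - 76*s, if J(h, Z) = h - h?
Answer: 24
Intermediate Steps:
J(h, Z) = 0
s = 0
24 - 76*s = 24 - 76*0 = 24 + 0 = 24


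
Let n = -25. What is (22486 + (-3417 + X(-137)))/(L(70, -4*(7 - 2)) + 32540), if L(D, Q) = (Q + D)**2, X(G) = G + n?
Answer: 259/480 ≈ 0.53958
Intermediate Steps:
X(G) = -25 + G (X(G) = G - 25 = -25 + G)
L(D, Q) = (D + Q)**2
(22486 + (-3417 + X(-137)))/(L(70, -4*(7 - 2)) + 32540) = (22486 + (-3417 + (-25 - 137)))/((70 - 4*(7 - 2))**2 + 32540) = (22486 + (-3417 - 162))/((70 - 4*5)**2 + 32540) = (22486 - 3579)/((70 - 20)**2 + 32540) = 18907/(50**2 + 32540) = 18907/(2500 + 32540) = 18907/35040 = 18907*(1/35040) = 259/480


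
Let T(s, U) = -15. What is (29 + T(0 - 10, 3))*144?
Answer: 2016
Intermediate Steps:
(29 + T(0 - 10, 3))*144 = (29 - 15)*144 = 14*144 = 2016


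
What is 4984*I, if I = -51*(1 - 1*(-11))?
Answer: -3050208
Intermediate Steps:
I = -612 (I = -51*(1 + 11) = -51*12 = -612)
4984*I = 4984*(-612) = -3050208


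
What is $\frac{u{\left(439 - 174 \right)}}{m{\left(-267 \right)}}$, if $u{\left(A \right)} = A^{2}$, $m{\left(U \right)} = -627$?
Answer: $- \frac{70225}{627} \approx -112.0$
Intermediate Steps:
$\frac{u{\left(439 - 174 \right)}}{m{\left(-267 \right)}} = \frac{\left(439 - 174\right)^{2}}{-627} = \left(439 - 174\right)^{2} \left(- \frac{1}{627}\right) = 265^{2} \left(- \frac{1}{627}\right) = 70225 \left(- \frac{1}{627}\right) = - \frac{70225}{627}$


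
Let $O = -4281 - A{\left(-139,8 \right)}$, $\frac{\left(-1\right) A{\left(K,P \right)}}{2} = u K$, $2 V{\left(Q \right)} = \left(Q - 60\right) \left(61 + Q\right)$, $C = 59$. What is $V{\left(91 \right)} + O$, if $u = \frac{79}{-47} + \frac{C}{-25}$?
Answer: $- \frac{941931}{1175} \approx -801.64$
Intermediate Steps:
$u = - \frac{4748}{1175}$ ($u = \frac{79}{-47} + \frac{59}{-25} = 79 \left(- \frac{1}{47}\right) + 59 \left(- \frac{1}{25}\right) = - \frac{79}{47} - \frac{59}{25} = - \frac{4748}{1175} \approx -4.0408$)
$V{\left(Q \right)} = \frac{\left(-60 + Q\right) \left(61 + Q\right)}{2}$ ($V{\left(Q \right)} = \frac{\left(Q - 60\right) \left(61 + Q\right)}{2} = \frac{\left(-60 + Q\right) \left(61 + Q\right)}{2}$)
$A{\left(K,P \right)} = \frac{9496 K}{1175}$ ($A{\left(K,P \right)} = - 2 \left(- \frac{4748 K}{1175}\right) = \frac{9496 K}{1175}$)
$O = - \frac{3710231}{1175}$ ($O = -4281 - \frac{9496}{1175} \left(-139\right) = -4281 - - \frac{1319944}{1175} = -4281 + \frac{1319944}{1175} = - \frac{3710231}{1175} \approx -3157.6$)
$V{\left(91 \right)} + O = \left(-1830 + \frac{1}{2} \cdot 91 + \frac{91^{2}}{2}\right) - \frac{3710231}{1175} = \left(-1830 + \frac{91}{2} + \frac{1}{2} \cdot 8281\right) - \frac{3710231}{1175} = \left(-1830 + \frac{91}{2} + \frac{8281}{2}\right) - \frac{3710231}{1175} = 2356 - \frac{3710231}{1175} = - \frac{941931}{1175}$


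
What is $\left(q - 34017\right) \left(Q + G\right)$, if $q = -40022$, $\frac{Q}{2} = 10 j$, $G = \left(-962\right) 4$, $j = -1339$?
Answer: $2267666492$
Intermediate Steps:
$G = -3848$
$Q = -26780$ ($Q = 2 \cdot 10 \left(-1339\right) = 2 \left(-13390\right) = -26780$)
$\left(q - 34017\right) \left(Q + G\right) = \left(-40022 - 34017\right) \left(-26780 - 3848\right) = \left(-74039\right) \left(-30628\right) = 2267666492$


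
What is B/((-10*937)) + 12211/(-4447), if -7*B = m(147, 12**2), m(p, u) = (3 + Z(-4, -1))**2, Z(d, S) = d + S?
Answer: -400450851/145839365 ≈ -2.7458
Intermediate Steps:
Z(d, S) = S + d
m(p, u) = 4 (m(p, u) = (3 + (-1 - 4))**2 = (3 - 5)**2 = (-2)**2 = 4)
B = -4/7 (B = -1/7*4 = -4/7 ≈ -0.57143)
B/((-10*937)) + 12211/(-4447) = -4/(7*((-10*937))) + 12211/(-4447) = -4/7/(-9370) + 12211*(-1/4447) = -4/7*(-1/9370) - 12211/4447 = 2/32795 - 12211/4447 = -400450851/145839365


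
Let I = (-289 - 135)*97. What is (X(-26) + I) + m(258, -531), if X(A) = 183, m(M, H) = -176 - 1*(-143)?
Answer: -40978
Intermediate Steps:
m(M, H) = -33 (m(M, H) = -176 + 143 = -33)
I = -41128 (I = -424*97 = -41128)
(X(-26) + I) + m(258, -531) = (183 - 41128) - 33 = -40945 - 33 = -40978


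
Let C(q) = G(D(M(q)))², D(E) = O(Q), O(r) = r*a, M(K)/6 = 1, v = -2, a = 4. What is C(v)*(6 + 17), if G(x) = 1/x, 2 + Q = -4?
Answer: 23/576 ≈ 0.039931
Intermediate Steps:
Q = -6 (Q = -2 - 4 = -6)
M(K) = 6 (M(K) = 6*1 = 6)
O(r) = 4*r (O(r) = r*4 = 4*r)
D(E) = -24 (D(E) = 4*(-6) = -24)
G(x) = 1/x
C(q) = 1/576 (C(q) = (1/(-24))² = (-1/24)² = 1/576)
C(v)*(6 + 17) = (6 + 17)/576 = (1/576)*23 = 23/576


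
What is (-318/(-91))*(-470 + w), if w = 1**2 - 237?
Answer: -224508/91 ≈ -2467.1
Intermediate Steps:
w = -236 (w = 1 - 237 = -236)
(-318/(-91))*(-470 + w) = (-318/(-91))*(-470 - 236) = -318*(-1/91)*(-706) = (318/91)*(-706) = -224508/91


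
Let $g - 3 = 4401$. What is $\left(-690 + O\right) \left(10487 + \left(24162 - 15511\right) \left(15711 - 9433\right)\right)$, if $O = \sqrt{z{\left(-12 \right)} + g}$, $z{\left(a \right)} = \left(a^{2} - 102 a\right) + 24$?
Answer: $-37481810850 + 325928790 \sqrt{161} \approx -3.3346 \cdot 10^{10}$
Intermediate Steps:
$g = 4404$ ($g = 3 + 4401 = 4404$)
$z{\left(a \right)} = 24 + a^{2} - 102 a$
$O = 6 \sqrt{161}$ ($O = \sqrt{\left(24 + \left(-12\right)^{2} - -1224\right) + 4404} = \sqrt{\left(24 + 144 + 1224\right) + 4404} = \sqrt{1392 + 4404} = \sqrt{5796} = 6 \sqrt{161} \approx 76.131$)
$\left(-690 + O\right) \left(10487 + \left(24162 - 15511\right) \left(15711 - 9433\right)\right) = \left(-690 + 6 \sqrt{161}\right) \left(10487 + \left(24162 - 15511\right) \left(15711 - 9433\right)\right) = \left(-690 + 6 \sqrt{161}\right) \left(10487 + 8651 \cdot 6278\right) = \left(-690 + 6 \sqrt{161}\right) \left(10487 + 54310978\right) = \left(-690 + 6 \sqrt{161}\right) 54321465 = -37481810850 + 325928790 \sqrt{161}$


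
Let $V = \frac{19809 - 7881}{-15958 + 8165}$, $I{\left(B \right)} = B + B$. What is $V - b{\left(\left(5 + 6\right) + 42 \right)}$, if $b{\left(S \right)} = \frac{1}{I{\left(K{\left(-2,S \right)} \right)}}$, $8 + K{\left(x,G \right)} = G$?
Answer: $- \frac{1081313}{701370} \approx -1.5417$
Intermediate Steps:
$K{\left(x,G \right)} = -8 + G$
$I{\left(B \right)} = 2 B$
$b{\left(S \right)} = \frac{1}{-16 + 2 S}$ ($b{\left(S \right)} = \frac{1}{2 \left(-8 + S\right)} = \frac{1}{-16 + 2 S}$)
$V = - \frac{11928}{7793}$ ($V = \frac{11928}{-7793} = 11928 \left(- \frac{1}{7793}\right) = - \frac{11928}{7793} \approx -1.5306$)
$V - b{\left(\left(5 + 6\right) + 42 \right)} = - \frac{11928}{7793} - \frac{1}{2 \left(-8 + \left(\left(5 + 6\right) + 42\right)\right)} = - \frac{11928}{7793} - \frac{1}{2 \left(-8 + \left(11 + 42\right)\right)} = - \frac{11928}{7793} - \frac{1}{2 \left(-8 + 53\right)} = - \frac{11928}{7793} - \frac{1}{2 \cdot 45} = - \frac{11928}{7793} - \frac{1}{2} \cdot \frac{1}{45} = - \frac{11928}{7793} - \frac{1}{90} = - \frac{1081313}{701370}$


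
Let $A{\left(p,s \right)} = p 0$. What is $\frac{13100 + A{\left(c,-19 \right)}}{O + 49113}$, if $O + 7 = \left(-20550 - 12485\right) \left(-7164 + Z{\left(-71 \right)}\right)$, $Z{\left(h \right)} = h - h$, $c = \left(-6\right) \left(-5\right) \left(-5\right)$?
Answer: $\frac{6550}{118355923} \approx 5.5342 \cdot 10^{-5}$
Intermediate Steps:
$c = -150$ ($c = 30 \left(-5\right) = -150$)
$A{\left(p,s \right)} = 0$
$Z{\left(h \right)} = 0$
$O = 236662733$ ($O = -7 + \left(-20550 - 12485\right) \left(-7164 + 0\right) = -7 - -236662740 = -7 + 236662740 = 236662733$)
$\frac{13100 + A{\left(c,-19 \right)}}{O + 49113} = \frac{13100 + 0}{236662733 + 49113} = \frac{13100}{236711846} = 13100 \cdot \frac{1}{236711846} = \frac{6550}{118355923}$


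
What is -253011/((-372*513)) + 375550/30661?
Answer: 26475343357/1950407532 ≈ 13.574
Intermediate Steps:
-253011/((-372*513)) + 375550/30661 = -253011/(-190836) + 375550*(1/30661) = -253011*(-1/190836) + 375550/30661 = 84337/63612 + 375550/30661 = 26475343357/1950407532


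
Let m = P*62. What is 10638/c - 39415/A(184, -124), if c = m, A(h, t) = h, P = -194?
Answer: -119010253/553288 ≈ -215.10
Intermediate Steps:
m = -12028 (m = -194*62 = -12028)
c = -12028
10638/c - 39415/A(184, -124) = 10638/(-12028) - 39415/184 = 10638*(-1/12028) - 39415*1/184 = -5319/6014 - 39415/184 = -119010253/553288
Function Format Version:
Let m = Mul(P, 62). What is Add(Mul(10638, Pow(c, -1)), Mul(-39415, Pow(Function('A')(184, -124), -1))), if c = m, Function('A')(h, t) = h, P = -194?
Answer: Rational(-119010253, 553288) ≈ -215.10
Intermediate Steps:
m = -12028 (m = Mul(-194, 62) = -12028)
c = -12028
Add(Mul(10638, Pow(c, -1)), Mul(-39415, Pow(Function('A')(184, -124), -1))) = Add(Mul(10638, Pow(-12028, -1)), Mul(-39415, Pow(184, -1))) = Add(Mul(10638, Rational(-1, 12028)), Mul(-39415, Rational(1, 184))) = Add(Rational(-5319, 6014), Rational(-39415, 184)) = Rational(-119010253, 553288)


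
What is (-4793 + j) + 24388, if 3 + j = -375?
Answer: 19217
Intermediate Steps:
j = -378 (j = -3 - 375 = -378)
(-4793 + j) + 24388 = (-4793 - 378) + 24388 = -5171 + 24388 = 19217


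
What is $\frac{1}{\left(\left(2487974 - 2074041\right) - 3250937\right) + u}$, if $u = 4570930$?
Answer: $\frac{1}{1733926} \approx 5.7673 \cdot 10^{-7}$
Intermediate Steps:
$\frac{1}{\left(\left(2487974 - 2074041\right) - 3250937\right) + u} = \frac{1}{\left(\left(2487974 - 2074041\right) - 3250937\right) + 4570930} = \frac{1}{\left(413933 - 3250937\right) + 4570930} = \frac{1}{-2837004 + 4570930} = \frac{1}{1733926}$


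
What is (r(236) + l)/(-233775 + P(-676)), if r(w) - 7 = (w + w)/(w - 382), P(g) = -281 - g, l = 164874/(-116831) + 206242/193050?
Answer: -9856413793/671766537692250 ≈ -1.4672e-5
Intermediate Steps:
l = -27040093/78860925 (l = 164874*(-1/116831) + 206242*(1/193050) = -164874/116831 + 103121/96525 = -27040093/78860925 ≈ -0.34288)
r(w) = 7 + 2*w/(-382 + w) (r(w) = 7 + (w + w)/(w - 382) = 7 + (2*w)/(-382 + w) = 7 + 2*w/(-382 + w))
(r(236) + l)/(-233775 + P(-676)) = ((-2674 + 9*236)/(-382 + 236) - 27040093/78860925)/(-233775 + (-281 - 1*(-676))) = ((-2674 + 2124)/(-146) - 27040093/78860925)/(-233775 + (-281 + 676)) = (-1/146*(-550) - 27040093/78860925)/(-233775 + 395) = (275/73 - 27040093/78860925)/(-233380) = (19712827586/5756847525)*(-1/233380) = -9856413793/671766537692250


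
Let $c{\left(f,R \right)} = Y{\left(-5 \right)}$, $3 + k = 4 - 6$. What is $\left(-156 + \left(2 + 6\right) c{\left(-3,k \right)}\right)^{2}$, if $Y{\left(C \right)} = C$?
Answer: $38416$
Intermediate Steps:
$k = -5$ ($k = -3 + \left(4 - 6\right) = -3 - 2 = -5$)
$c{\left(f,R \right)} = -5$
$\left(-156 + \left(2 + 6\right) c{\left(-3,k \right)}\right)^{2} = \left(-156 + \left(2 + 6\right) \left(-5\right)\right)^{2} = \left(-156 + 8 \left(-5\right)\right)^{2} = \left(-156 - 40\right)^{2} = \left(-196\right)^{2} = 38416$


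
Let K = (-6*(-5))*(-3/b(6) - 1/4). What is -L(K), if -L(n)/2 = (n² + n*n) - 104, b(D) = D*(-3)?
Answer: -183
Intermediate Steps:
b(D) = -3*D
K = -5/2 (K = (-6*(-5))*(-3/((-3*6)) - 1/4) = 30*(-3/(-18) - 1*¼) = 30*(-3*(-1/18) - ¼) = 30*(⅙ - ¼) = 30*(-1/12) = -5/2 ≈ -2.5000)
L(n) = 208 - 4*n² (L(n) = -2*((n² + n*n) - 104) = -2*((n² + n²) - 104) = -2*(2*n² - 104) = -2*(-104 + 2*n²) = 208 - 4*n²)
-L(K) = -(208 - 4*(-5/2)²) = -(208 - 4*25/4) = -(208 - 25) = -1*183 = -183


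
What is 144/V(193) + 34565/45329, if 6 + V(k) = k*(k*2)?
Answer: 645335839/844161967 ≈ 0.76447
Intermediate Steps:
V(k) = -6 + 2*k² (V(k) = -6 + k*(k*2) = -6 + k*(2*k) = -6 + 2*k²)
144/V(193) + 34565/45329 = 144/(-6 + 2*193²) + 34565/45329 = 144/(-6 + 2*37249) + 34565*(1/45329) = 144/(-6 + 74498) + 34565/45329 = 144/74492 + 34565/45329 = 144*(1/74492) + 34565/45329 = 36/18623 + 34565/45329 = 645335839/844161967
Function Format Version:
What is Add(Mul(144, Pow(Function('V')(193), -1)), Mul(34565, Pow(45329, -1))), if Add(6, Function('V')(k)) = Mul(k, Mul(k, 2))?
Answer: Rational(645335839, 844161967) ≈ 0.76447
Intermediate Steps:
Function('V')(k) = Add(-6, Mul(2, Pow(k, 2))) (Function('V')(k) = Add(-6, Mul(k, Mul(k, 2))) = Add(-6, Mul(k, Mul(2, k))) = Add(-6, Mul(2, Pow(k, 2))))
Add(Mul(144, Pow(Function('V')(193), -1)), Mul(34565, Pow(45329, -1))) = Add(Mul(144, Pow(Add(-6, Mul(2, Pow(193, 2))), -1)), Mul(34565, Pow(45329, -1))) = Add(Mul(144, Pow(Add(-6, Mul(2, 37249)), -1)), Mul(34565, Rational(1, 45329))) = Add(Mul(144, Pow(Add(-6, 74498), -1)), Rational(34565, 45329)) = Add(Mul(144, Pow(74492, -1)), Rational(34565, 45329)) = Add(Mul(144, Rational(1, 74492)), Rational(34565, 45329)) = Add(Rational(36, 18623), Rational(34565, 45329)) = Rational(645335839, 844161967)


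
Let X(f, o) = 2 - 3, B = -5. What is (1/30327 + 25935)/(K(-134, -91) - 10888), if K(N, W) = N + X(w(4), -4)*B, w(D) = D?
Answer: -786530746/334112559 ≈ -2.3541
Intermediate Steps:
X(f, o) = -1
K(N, W) = 5 + N (K(N, W) = N - 1*(-5) = N + 5 = 5 + N)
(1/30327 + 25935)/(K(-134, -91) - 10888) = (1/30327 + 25935)/((5 - 134) - 10888) = (1/30327 + 25935)/(-129 - 10888) = (786530746/30327)/(-11017) = (786530746/30327)*(-1/11017) = -786530746/334112559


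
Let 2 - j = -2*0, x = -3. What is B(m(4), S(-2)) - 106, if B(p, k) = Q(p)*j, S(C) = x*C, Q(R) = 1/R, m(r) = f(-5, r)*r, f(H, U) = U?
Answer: -847/8 ≈ -105.88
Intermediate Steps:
m(r) = r² (m(r) = r*r = r²)
j = 2 (j = 2 - (-2)*0 = 2 - 1*0 = 2 + 0 = 2)
S(C) = -3*C
B(p, k) = 2/p
B(m(4), S(-2)) - 106 = 2/(4²) - 106 = 2/16 - 106 = 2*(1/16) - 106 = ⅛ - 106 = -847/8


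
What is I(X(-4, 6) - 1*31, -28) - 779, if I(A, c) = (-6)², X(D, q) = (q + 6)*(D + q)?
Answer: -743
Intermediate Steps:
X(D, q) = (6 + q)*(D + q)
I(A, c) = 36
I(X(-4, 6) - 1*31, -28) - 779 = 36 - 779 = -743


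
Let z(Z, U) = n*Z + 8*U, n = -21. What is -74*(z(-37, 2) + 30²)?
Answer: -125282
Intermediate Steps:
z(Z, U) = -21*Z + 8*U
-74*(z(-37, 2) + 30²) = -74*((-21*(-37) + 8*2) + 30²) = -74*((777 + 16) + 900) = -74*(793 + 900) = -74*1693 = -125282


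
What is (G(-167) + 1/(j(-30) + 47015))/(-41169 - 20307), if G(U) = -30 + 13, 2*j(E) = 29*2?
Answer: 799747/2892076944 ≈ 0.00027653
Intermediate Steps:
j(E) = 29 (j(E) = (29*2)/2 = (½)*58 = 29)
G(U) = -17
(G(-167) + 1/(j(-30) + 47015))/(-41169 - 20307) = (-17 + 1/(29 + 47015))/(-41169 - 20307) = (-17 + 1/47044)/(-61476) = (-17 + 1/47044)*(-1/61476) = -799747/47044*(-1/61476) = 799747/2892076944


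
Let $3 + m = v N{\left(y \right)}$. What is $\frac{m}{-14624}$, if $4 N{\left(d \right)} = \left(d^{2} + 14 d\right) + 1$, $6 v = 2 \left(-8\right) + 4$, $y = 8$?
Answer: $\frac{183}{29248} \approx 0.0062568$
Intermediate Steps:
$v = -2$ ($v = \frac{2 \left(-8\right) + 4}{6} = \frac{-16 + 4}{6} = \frac{1}{6} \left(-12\right) = -2$)
$N{\left(d \right)} = \frac{1}{4} + \frac{d^{2}}{4} + \frac{7 d}{2}$ ($N{\left(d \right)} = \frac{\left(d^{2} + 14 d\right) + 1}{4} = \frac{1 + d^{2} + 14 d}{4} = \frac{1}{4} + \frac{d^{2}}{4} + \frac{7 d}{2}$)
$m = - \frac{183}{2}$ ($m = -3 - 2 \left(\frac{1}{4} + \frac{8^{2}}{4} + \frac{7}{2} \cdot 8\right) = -3 - 2 \left(\frac{1}{4} + \frac{1}{4} \cdot 64 + 28\right) = -3 - 2 \left(\frac{1}{4} + 16 + 28\right) = -3 - \frac{177}{2} = - \frac{183}{2} \approx -91.5$)
$\frac{m}{-14624} = - \frac{183}{2 \left(-14624\right)} = \left(- \frac{183}{2}\right) \left(- \frac{1}{14624}\right) = \frac{183}{29248}$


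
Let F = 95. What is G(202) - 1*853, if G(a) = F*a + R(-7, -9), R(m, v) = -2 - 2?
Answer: 18333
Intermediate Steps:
R(m, v) = -4
G(a) = -4 + 95*a (G(a) = 95*a - 4 = -4 + 95*a)
G(202) - 1*853 = (-4 + 95*202) - 1*853 = (-4 + 19190) - 853 = 19186 - 853 = 18333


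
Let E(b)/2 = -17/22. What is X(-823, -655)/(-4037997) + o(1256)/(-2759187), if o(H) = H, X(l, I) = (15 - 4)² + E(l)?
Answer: -19804846090/40852492370943 ≈ -0.00048479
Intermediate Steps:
E(b) = -17/11 (E(b) = 2*(-17/22) = -17/11)
X(l, I) = 1314/11 (X(l, I) = (15 - 4)² - 17/11 = 11² - 17/11 = 121 - 17/11 = 1314/11)
X(-823, -655)/(-4037997) + o(1256)/(-2759187) = (1314/11)/(-4037997) + 1256/(-2759187) = (1314/11)*(-1/4037997) + 1256*(-1/2759187) = -438/14805989 - 1256/2759187 = -19804846090/40852492370943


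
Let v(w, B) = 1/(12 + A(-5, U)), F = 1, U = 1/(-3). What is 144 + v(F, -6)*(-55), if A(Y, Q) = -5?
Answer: 953/7 ≈ 136.14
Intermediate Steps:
U = -⅓ ≈ -0.33333
v(w, B) = ⅐ (v(w, B) = 1/(12 - 5) = 1/7 = ⅐)
144 + v(F, -6)*(-55) = 144 + (⅐)*(-55) = 144 - 55/7 = 953/7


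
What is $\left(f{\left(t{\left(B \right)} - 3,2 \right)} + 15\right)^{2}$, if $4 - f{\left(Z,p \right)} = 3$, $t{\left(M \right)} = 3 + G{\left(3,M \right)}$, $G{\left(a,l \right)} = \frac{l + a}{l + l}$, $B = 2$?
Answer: $256$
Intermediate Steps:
$G{\left(a,l \right)} = \frac{a + l}{2 l}$
$t{\left(M \right)} = 3 + \frac{3 + M}{2 M}$
$f{\left(Z,p \right)} = 1$ ($f{\left(Z,p \right)} = 4 - 3 = 1$)
$\left(f{\left(t{\left(B \right)} - 3,2 \right)} + 15\right)^{2} = \left(1 + 15\right)^{2} = 16^{2} = 256$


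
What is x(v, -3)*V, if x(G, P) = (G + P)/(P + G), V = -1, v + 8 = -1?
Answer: -1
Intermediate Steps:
v = -9 (v = -8 - 1 = -9)
x(G, P) = 1 (x(G, P) = (G + P)/(G + P) = 1)
x(v, -3)*V = 1*(-1) = -1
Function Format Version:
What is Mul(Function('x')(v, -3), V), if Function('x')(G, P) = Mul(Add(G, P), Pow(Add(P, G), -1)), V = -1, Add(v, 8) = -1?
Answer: -1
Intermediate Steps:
v = -9 (v = Add(-8, -1) = -9)
Function('x')(G, P) = 1 (Function('x')(G, P) = Mul(Add(G, P), Pow(Add(G, P), -1)) = 1)
Mul(Function('x')(v, -3), V) = Mul(1, -1) = -1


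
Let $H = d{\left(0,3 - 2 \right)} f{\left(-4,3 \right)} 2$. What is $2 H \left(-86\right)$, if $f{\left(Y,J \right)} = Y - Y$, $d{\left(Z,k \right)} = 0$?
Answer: $0$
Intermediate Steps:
$f{\left(Y,J \right)} = 0$
$H = 0$ ($H = 0 \cdot 0 \cdot 2 = 0 \cdot 2 = 0$)
$2 H \left(-86\right) = 2 \cdot 0 \left(-86\right) = 0 \left(-86\right) = 0$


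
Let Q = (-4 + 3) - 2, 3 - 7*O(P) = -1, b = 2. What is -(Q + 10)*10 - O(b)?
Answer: -494/7 ≈ -70.571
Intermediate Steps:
O(P) = 4/7 (O(P) = 3/7 - ⅐*(-1) = 3/7 + ⅐ = 4/7)
Q = -3 (Q = -1 - 2 = -3)
-(Q + 10)*10 - O(b) = -(-3 + 10)*10 - 1*4/7 = -7*10 - 4/7 = -1*70 - 4/7 = -70 - 4/7 = -494/7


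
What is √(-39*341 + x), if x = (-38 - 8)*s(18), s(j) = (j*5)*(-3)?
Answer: I*√879 ≈ 29.648*I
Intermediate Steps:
s(j) = -15*j (s(j) = (5*j)*(-3) = -15*j)
x = 12420 (x = (-38 - 8)*(-15*18) = -46*(-270) = 12420)
√(-39*341 + x) = √(-39*341 + 12420) = √(-13299 + 12420) = √(-879) = I*√879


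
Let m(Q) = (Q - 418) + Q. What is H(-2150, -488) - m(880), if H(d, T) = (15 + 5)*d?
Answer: -44342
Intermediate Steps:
m(Q) = -418 + 2*Q (m(Q) = (-418 + Q) + Q = -418 + 2*Q)
H(d, T) = 20*d
H(-2150, -488) - m(880) = 20*(-2150) - (-418 + 2*880) = -43000 - (-418 + 1760) = -43000 - 1*1342 = -43000 - 1342 = -44342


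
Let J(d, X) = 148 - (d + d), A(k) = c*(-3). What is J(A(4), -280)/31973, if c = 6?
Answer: 184/31973 ≈ 0.0057549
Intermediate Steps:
A(k) = -18 (A(k) = 6*(-3) = -18)
J(d, X) = 148 - 2*d
J(A(4), -280)/31973 = (148 - 2*(-18))/31973 = (148 + 36)*(1/31973) = 184*(1/31973) = 184/31973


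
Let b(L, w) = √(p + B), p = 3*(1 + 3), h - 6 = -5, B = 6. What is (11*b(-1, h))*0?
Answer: 0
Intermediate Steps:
h = 1 (h = 6 - 5 = 1)
p = 12 (p = 3*4 = 12)
b(L, w) = 3*√2 (b(L, w) = √(12 + 6) = √18 = 3*√2)
(11*b(-1, h))*0 = (11*(3*√2))*0 = (33*√2)*0 = 0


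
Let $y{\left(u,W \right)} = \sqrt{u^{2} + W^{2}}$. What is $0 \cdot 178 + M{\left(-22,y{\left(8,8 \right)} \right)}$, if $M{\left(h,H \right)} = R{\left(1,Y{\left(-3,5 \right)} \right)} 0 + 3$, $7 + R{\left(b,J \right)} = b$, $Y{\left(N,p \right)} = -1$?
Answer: $3$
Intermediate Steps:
$R{\left(b,J \right)} = -7 + b$
$y{\left(u,W \right)} = \sqrt{W^{2} + u^{2}}$
$M{\left(h,H \right)} = 3$ ($M{\left(h,H \right)} = \left(-7 + 1\right) 0 + 3 = \left(-6\right) 0 + 3 = 0 + 3 = 3$)
$0 \cdot 178 + M{\left(-22,y{\left(8,8 \right)} \right)} = 0 \cdot 178 + 3 = 0 + 3 = 3$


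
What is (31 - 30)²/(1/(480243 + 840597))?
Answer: 1320840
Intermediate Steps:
(31 - 30)²/(1/(480243 + 840597)) = 1²/(1/1320840) = 1/(1/1320840) = 1*1320840 = 1320840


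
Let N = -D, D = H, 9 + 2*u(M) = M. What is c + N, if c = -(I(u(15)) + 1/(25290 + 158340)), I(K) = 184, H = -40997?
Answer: 7494491189/183630 ≈ 40813.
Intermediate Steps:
u(M) = -9/2 + M/2
D = -40997
N = 40997 (N = -1*(-40997) = 40997)
c = -33787921/183630 (c = -(184 + 1/(25290 + 158340)) = -(184 + 1/183630) = -1*33787921/183630 = -33787921/183630 ≈ -184.00)
c + N = -33787921/183630 + 40997 = 7494491189/183630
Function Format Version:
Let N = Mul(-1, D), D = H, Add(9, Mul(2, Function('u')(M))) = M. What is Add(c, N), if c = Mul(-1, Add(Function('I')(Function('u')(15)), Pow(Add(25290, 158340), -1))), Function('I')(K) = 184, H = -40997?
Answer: Rational(7494491189, 183630) ≈ 40813.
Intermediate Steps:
Function('u')(M) = Add(Rational(-9, 2), Mul(Rational(1, 2), M))
D = -40997
N = 40997 (N = Mul(-1, -40997) = 40997)
c = Rational(-33787921, 183630) (c = Mul(-1, Add(184, Pow(Add(25290, 158340), -1))) = Mul(-1, Add(184, Pow(183630, -1))) = Mul(-1, Add(184, Rational(1, 183630))) = Mul(-1, Rational(33787921, 183630)) = Rational(-33787921, 183630) ≈ -184.00)
Add(c, N) = Add(Rational(-33787921, 183630), 40997) = Rational(7494491189, 183630)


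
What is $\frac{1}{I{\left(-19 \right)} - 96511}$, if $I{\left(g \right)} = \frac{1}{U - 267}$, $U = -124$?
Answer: $- \frac{391}{37735802} \approx -1.0362 \cdot 10^{-5}$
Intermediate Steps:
$I{\left(g \right)} = - \frac{1}{391}$ ($I{\left(g \right)} = \frac{1}{-124 - 267} = \frac{1}{-391} = - \frac{1}{391}$)
$\frac{1}{I{\left(-19 \right)} - 96511} = \frac{1}{- \frac{1}{391} - 96511} = \frac{1}{- \frac{37735802}{391}} = - \frac{391}{37735802}$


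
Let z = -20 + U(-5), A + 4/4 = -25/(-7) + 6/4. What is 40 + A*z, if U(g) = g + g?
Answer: -575/7 ≈ -82.143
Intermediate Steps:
U(g) = 2*g
A = 57/14 (A = -1 + (-25/(-7) + 6/4) = -1 + (-25*(-⅐) + 6*(¼)) = -1 + (25/7 + 3/2) = -1 + 71/14 = 57/14 ≈ 4.0714)
z = -30 (z = -20 + 2*(-5) = -20 - 10 = -30)
40 + A*z = 40 + (57/14)*(-30) = 40 - 855/7 = -575/7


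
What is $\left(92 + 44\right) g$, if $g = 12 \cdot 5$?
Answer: $8160$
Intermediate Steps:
$g = 60$
$\left(92 + 44\right) g = \left(92 + 44\right) 60 = 136 \cdot 60 = 8160$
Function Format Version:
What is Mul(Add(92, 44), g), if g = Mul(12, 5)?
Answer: 8160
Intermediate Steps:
g = 60
Mul(Add(92, 44), g) = Mul(Add(92, 44), 60) = Mul(136, 60) = 8160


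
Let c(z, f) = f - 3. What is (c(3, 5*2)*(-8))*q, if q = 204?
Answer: -11424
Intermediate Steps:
c(z, f) = -3 + f
(c(3, 5*2)*(-8))*q = ((-3 + 5*2)*(-8))*204 = ((-3 + 10)*(-8))*204 = (7*(-8))*204 = -56*204 = -11424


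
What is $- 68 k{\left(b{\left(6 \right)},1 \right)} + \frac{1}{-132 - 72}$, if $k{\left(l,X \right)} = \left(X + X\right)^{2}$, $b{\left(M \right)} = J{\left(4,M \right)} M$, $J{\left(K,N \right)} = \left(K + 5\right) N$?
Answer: $- \frac{55489}{204} \approx -272.0$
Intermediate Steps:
$J{\left(K,N \right)} = N \left(5 + K\right)$ ($J{\left(K,N \right)} = \left(5 + K\right) N = N \left(5 + K\right)$)
$b{\left(M \right)} = 9 M^{2}$ ($b{\left(M \right)} = M \left(5 + 4\right) M = M 9 M = 9 M M = 9 M^{2}$)
$k{\left(l,X \right)} = 4 X^{2}$ ($k{\left(l,X \right)} = \left(2 X\right)^{2} = 4 X^{2}$)
$- 68 k{\left(b{\left(6 \right)},1 \right)} + \frac{1}{-132 - 72} = - 68 \cdot 4 \cdot 1^{2} + \frac{1}{-132 - 72} = - 68 \cdot 4 \cdot 1 + \frac{1}{-204} = \left(-68\right) 4 - \frac{1}{204} = -272 - \frac{1}{204} = - \frac{55489}{204}$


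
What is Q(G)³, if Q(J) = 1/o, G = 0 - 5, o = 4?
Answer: 1/64 ≈ 0.015625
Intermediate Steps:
G = -5
Q(J) = ¼ (Q(J) = 1/4 = ¼)
Q(G)³ = (¼)³ = 1/64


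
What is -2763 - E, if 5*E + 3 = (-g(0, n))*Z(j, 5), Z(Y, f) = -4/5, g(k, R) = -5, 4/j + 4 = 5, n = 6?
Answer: -13808/5 ≈ -2761.6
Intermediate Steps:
j = 4 (j = 4/(-4 + 5) = 4/1 = 4*1 = 4)
Z(Y, f) = -⅘ (Z(Y, f) = -4*⅕ = -⅘)
E = -7/5 (E = -⅗ + (-1*(-5)*(-⅘))/5 = -⅗ + (5*(-⅘))/5 = -⅗ + (⅕)*(-4) = -⅗ - ⅘ = -7/5 ≈ -1.4000)
-2763 - E = -2763 - 1*(-7/5) = -2763 + 7/5 = -13808/5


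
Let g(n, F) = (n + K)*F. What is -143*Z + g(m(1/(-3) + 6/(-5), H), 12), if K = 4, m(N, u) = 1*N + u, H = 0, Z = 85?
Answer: -60627/5 ≈ -12125.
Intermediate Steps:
m(N, u) = N + u
g(n, F) = F*(4 + n) (g(n, F) = (n + 4)*F = (4 + n)*F = F*(4 + n))
-143*Z + g(m(1/(-3) + 6/(-5), H), 12) = -143*85 + 12*(4 + ((1/(-3) + 6/(-5)) + 0)) = -12155 + 12*(4 + ((1*(-1/3) + 6*(-1/5)) + 0)) = -12155 + 12*(4 + ((-1/3 - 6/5) + 0)) = -12155 + 12*(4 + (-23/15 + 0)) = -12155 + 12*(4 - 23/15) = -12155 + 12*(37/15) = -12155 + 148/5 = -60627/5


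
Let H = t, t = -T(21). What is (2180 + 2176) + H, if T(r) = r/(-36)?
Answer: 52279/12 ≈ 4356.6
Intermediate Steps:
T(r) = -r/36 (T(r) = r*(-1/36) = -r/36)
t = 7/12 (t = -(-1)*21/36 = -1*(-7/12) = 7/12 ≈ 0.58333)
H = 7/12 ≈ 0.58333
(2180 + 2176) + H = (2180 + 2176) + 7/12 = 4356 + 7/12 = 52279/12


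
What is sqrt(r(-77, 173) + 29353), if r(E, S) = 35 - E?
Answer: sqrt(29465) ≈ 171.65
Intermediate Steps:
sqrt(r(-77, 173) + 29353) = sqrt((35 - 1*(-77)) + 29353) = sqrt((35 + 77) + 29353) = sqrt(112 + 29353) = sqrt(29465)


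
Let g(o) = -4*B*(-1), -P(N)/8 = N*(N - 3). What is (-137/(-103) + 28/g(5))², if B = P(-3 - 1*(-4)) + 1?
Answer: 9302500/3066001 ≈ 3.0341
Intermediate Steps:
P(N) = -8*N*(-3 + N) (P(N) = -8*N*(N - 3) = -8*N*(-3 + N))
B = 17 (B = 8*(-3 - 1*(-4))*(3 - (-3 - 1*(-4))) + 1 = 8*(-3 + 4)*(3 - (-3 + 4)) + 1 = 8*1*(3 - 1*1) + 1 = 8*1*(3 - 1) + 1 = 8*1*2 + 1 = 16 + 1 = 17)
g(o) = 68 (g(o) = -4*17*(-1) = -68*(-1) = 68)
(-137/(-103) + 28/g(5))² = (-137/(-103) + 28/68)² = (-137*(-1/103) + 28*(1/68))² = (137/103 + 7/17)² = (3050/1751)² = 9302500/3066001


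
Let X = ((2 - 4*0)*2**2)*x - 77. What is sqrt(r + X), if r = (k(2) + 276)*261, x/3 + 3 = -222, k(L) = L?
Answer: 259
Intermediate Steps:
x = -675 (x = -9 + 3*(-222) = -9 - 666 = -675)
r = 72558 (r = (2 + 276)*261 = 278*261 = 72558)
X = -5477 (X = ((2 - 4*0)*2**2)*(-675) - 77 = ((2 + 0)*4)*(-675) - 77 = (2*4)*(-675) - 77 = 8*(-675) - 77 = -5400 - 77 = -5477)
sqrt(r + X) = sqrt(72558 - 5477) = sqrt(67081) = 259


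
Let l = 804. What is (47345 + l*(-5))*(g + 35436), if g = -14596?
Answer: 902893000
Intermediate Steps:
(47345 + l*(-5))*(g + 35436) = (47345 + 804*(-5))*(-14596 + 35436) = (47345 - 4020)*20840 = 43325*20840 = 902893000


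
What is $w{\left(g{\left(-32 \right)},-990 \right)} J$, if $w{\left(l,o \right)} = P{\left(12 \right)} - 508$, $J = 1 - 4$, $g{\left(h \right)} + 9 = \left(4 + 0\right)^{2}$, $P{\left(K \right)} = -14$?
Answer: $1566$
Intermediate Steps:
$g{\left(h \right)} = 7$ ($g{\left(h \right)} = -9 + \left(4 + 0\right)^{2} = -9 + 4^{2} = -9 + 16 = 7$)
$J = -3$ ($J = 1 - 4 = -3$)
$w{\left(l,o \right)} = -522$ ($w{\left(l,o \right)} = -14 - 508 = -522$)
$w{\left(g{\left(-32 \right)},-990 \right)} J = \left(-522\right) \left(-3\right) = 1566$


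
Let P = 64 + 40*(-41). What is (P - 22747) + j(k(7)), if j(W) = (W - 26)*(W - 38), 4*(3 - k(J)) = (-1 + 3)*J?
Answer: -93211/4 ≈ -23303.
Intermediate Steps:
P = -1576 (P = 64 - 1640 = -1576)
k(J) = 3 - J/2 (k(J) = 3 - (-1 + 3)*J/4 = 3 - J/2)
j(W) = (-38 + W)*(-26 + W) (j(W) = (-26 + W)*(-38 + W) = (-38 + W)*(-26 + W))
(P - 22747) + j(k(7)) = (-1576 - 22747) + (988 + (3 - 1/2*7)**2 - 64*(3 - 1/2*7)) = -24323 + (988 + (3 - 7/2)**2 - 64*(3 - 7/2)) = -24323 + (988 + (-1/2)**2 - 64*(-1/2)) = -24323 + (988 + 1/4 + 32) = -24323 + 4081/4 = -93211/4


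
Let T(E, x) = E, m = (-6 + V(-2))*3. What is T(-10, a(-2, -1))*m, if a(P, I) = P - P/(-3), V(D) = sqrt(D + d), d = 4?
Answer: 180 - 30*sqrt(2) ≈ 137.57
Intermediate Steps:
V(D) = sqrt(4 + D) (V(D) = sqrt(D + 4) = sqrt(4 + D))
m = -18 + 3*sqrt(2) (m = (-6 + sqrt(4 - 2))*3 = (-6 + sqrt(2))*3 = -18 + 3*sqrt(2) ≈ -13.757)
a(P, I) = 4*P/3 (a(P, I) = P - P*(-1)/3 = P - (-1)*P/3 = P + P/3 = 4*P/3)
T(-10, a(-2, -1))*m = -10*(-18 + 3*sqrt(2)) = 180 - 30*sqrt(2)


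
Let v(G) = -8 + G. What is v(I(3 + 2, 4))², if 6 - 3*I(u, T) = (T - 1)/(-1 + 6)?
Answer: 961/25 ≈ 38.440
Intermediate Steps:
I(u, T) = 31/15 - T/15 (I(u, T) = 2 - (T - 1)/(3*(-1 + 6)) = 2 - (-1 + T)/(3*5) = 2 - (-⅕ + T/5)/3 = 2 + (1/15 - T/15) = 31/15 - T/15)
v(I(3 + 2, 4))² = (-8 + (31/15 - 1/15*4))² = (-8 + (31/15 - 4/15))² = (-8 + 9/5)² = (-31/5)² = 961/25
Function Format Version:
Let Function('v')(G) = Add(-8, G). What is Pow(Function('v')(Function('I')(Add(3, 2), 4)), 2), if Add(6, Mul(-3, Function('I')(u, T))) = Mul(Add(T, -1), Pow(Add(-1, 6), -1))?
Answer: Rational(961, 25) ≈ 38.440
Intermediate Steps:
Function('I')(u, T) = Add(Rational(31, 15), Mul(Rational(-1, 15), T)) (Function('I')(u, T) = Add(2, Mul(Rational(-1, 3), Mul(Add(T, -1), Pow(Add(-1, 6), -1)))) = Add(2, Mul(Rational(-1, 3), Mul(Add(-1, T), Pow(5, -1)))) = Add(2, Mul(Rational(-1, 3), Mul(Add(-1, T), Rational(1, 5)))) = Add(2, Mul(Rational(-1, 3), Add(Rational(-1, 5), Mul(Rational(1, 5), T)))) = Add(2, Add(Rational(1, 15), Mul(Rational(-1, 15), T))) = Add(Rational(31, 15), Mul(Rational(-1, 15), T)))
Pow(Function('v')(Function('I')(Add(3, 2), 4)), 2) = Pow(Add(-8, Add(Rational(31, 15), Mul(Rational(-1, 15), 4))), 2) = Pow(Add(-8, Add(Rational(31, 15), Rational(-4, 15))), 2) = Pow(Add(-8, Rational(9, 5)), 2) = Pow(Rational(-31, 5), 2) = Rational(961, 25)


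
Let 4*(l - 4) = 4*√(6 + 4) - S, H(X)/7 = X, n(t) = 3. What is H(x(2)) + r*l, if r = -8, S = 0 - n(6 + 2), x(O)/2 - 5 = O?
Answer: 60 - 8*√10 ≈ 34.702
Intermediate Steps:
x(O) = 10 + 2*O
H(X) = 7*X
S = -3 (S = 0 - 1*3 = 0 - 3 = -3)
l = 19/4 + √10 (l = 4 + (4*√(6 + 4) - 1*(-3))/4 = 4 + (4*√10 + 3)/4 = 4 + (3 + 4*√10)/4 = 4 + (¾ + √10) = 19/4 + √10 ≈ 7.9123)
H(x(2)) + r*l = 7*(10 + 2*2) - 8*(19/4 + √10) = 7*(10 + 4) + (-38 - 8*√10) = 7*14 + (-38 - 8*√10) = 98 + (-38 - 8*√10) = 60 - 8*√10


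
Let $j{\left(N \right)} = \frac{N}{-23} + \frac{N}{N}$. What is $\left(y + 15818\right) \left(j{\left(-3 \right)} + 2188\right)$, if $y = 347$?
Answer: $\frac{813907750}{23} \approx 3.5387 \cdot 10^{7}$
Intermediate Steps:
$j{\left(N \right)} = 1 - \frac{N}{23}$ ($j{\left(N \right)} = N \left(- \frac{1}{23}\right) + 1 = - \frac{N}{23} + 1 = 1 - \frac{N}{23}$)
$\left(y + 15818\right) \left(j{\left(-3 \right)} + 2188\right) = \left(347 + 15818\right) \left(\left(1 - - \frac{3}{23}\right) + 2188\right) = 16165 \left(\left(1 + \frac{3}{23}\right) + 2188\right) = 16165 \left(\frac{26}{23} + 2188\right) = 16165 \cdot \frac{50350}{23} = \frac{813907750}{23}$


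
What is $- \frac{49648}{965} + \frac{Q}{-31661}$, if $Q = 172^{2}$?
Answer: $- \frac{1600453888}{30552865} \approx -52.383$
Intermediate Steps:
$Q = 29584$
$- \frac{49648}{965} + \frac{Q}{-31661} = - \frac{49648}{965} + \frac{29584}{-31661} = \left(-49648\right) \frac{1}{965} + 29584 \left(- \frac{1}{31661}\right) = - \frac{49648}{965} - \frac{29584}{31661} = - \frac{1600453888}{30552865}$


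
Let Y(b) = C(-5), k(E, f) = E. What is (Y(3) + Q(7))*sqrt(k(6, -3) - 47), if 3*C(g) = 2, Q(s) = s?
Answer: 23*I*sqrt(41)/3 ≈ 49.091*I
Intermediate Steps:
C(g) = 2/3 (C(g) = (1/3)*2 = 2/3)
Y(b) = 2/3
(Y(3) + Q(7))*sqrt(k(6, -3) - 47) = (2/3 + 7)*sqrt(6 - 47) = 23*sqrt(-41)/3 = 23*(I*sqrt(41))/3 = 23*I*sqrt(41)/3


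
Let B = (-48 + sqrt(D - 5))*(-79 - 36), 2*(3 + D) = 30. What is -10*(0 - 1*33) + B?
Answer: 5850 - 115*sqrt(7) ≈ 5545.7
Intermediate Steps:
D = 12 (D = -3 + (1/2)*30 = -3 + 15 = 12)
B = 5520 - 115*sqrt(7) (B = (-48 + sqrt(12 - 5))*(-79 - 36) = (-48 + sqrt(7))*(-115) = 5520 - 115*sqrt(7) ≈ 5215.7)
-10*(0 - 1*33) + B = -10*(0 - 1*33) + (5520 - 115*sqrt(7)) = -10*(0 - 33) + (5520 - 115*sqrt(7)) = -10*(-33) + (5520 - 115*sqrt(7)) = 330 + (5520 - 115*sqrt(7)) = 5850 - 115*sqrt(7)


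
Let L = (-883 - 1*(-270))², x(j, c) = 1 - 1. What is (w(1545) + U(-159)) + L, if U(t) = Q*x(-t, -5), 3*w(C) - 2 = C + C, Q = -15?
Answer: 1130399/3 ≈ 3.7680e+5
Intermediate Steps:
w(C) = ⅔ + 2*C/3 (w(C) = ⅔ + (C + C)/3 = ⅔ + (2*C)/3 = ⅔ + 2*C/3)
x(j, c) = 0
L = 375769 (L = (-883 + 270)² = (-613)² = 375769)
U(t) = 0 (U(t) = -15*0 = 0)
(w(1545) + U(-159)) + L = ((⅔ + (⅔)*1545) + 0) + 375769 = ((⅔ + 1030) + 0) + 375769 = (3092/3 + 0) + 375769 = 3092/3 + 375769 = 1130399/3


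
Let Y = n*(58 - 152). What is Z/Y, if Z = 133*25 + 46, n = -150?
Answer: 3371/14100 ≈ 0.23908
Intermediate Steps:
Y = 14100 (Y = -150*(58 - 152) = -150*(-94) = 14100)
Z = 3371 (Z = 3325 + 46 = 3371)
Z/Y = 3371/14100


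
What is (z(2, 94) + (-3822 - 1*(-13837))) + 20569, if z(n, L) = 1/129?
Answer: 3945337/129 ≈ 30584.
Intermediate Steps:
z(n, L) = 1/129
(z(2, 94) + (-3822 - 1*(-13837))) + 20569 = (1/129 + (-3822 - 1*(-13837))) + 20569 = (1/129 + (-3822 + 13837)) + 20569 = (1/129 + 10015) + 20569 = 1291936/129 + 20569 = 3945337/129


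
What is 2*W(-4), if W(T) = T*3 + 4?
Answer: -16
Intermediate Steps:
W(T) = 4 + 3*T (W(T) = 3*T + 4 = 4 + 3*T)
2*W(-4) = 2*(4 + 3*(-4)) = 2*(4 - 12) = 2*(-8) = -16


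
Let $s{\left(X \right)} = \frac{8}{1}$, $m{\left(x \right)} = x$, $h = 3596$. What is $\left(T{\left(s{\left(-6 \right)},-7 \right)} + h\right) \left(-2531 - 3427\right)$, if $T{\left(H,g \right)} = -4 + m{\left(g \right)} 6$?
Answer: $-21150900$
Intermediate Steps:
$s{\left(X \right)} = 8$ ($s{\left(X \right)} = 8 \cdot 1 = 8$)
$T{\left(H,g \right)} = -4 + 6 g$ ($T{\left(H,g \right)} = -4 + g 6 = -4 + 6 g$)
$\left(T{\left(s{\left(-6 \right)},-7 \right)} + h\right) \left(-2531 - 3427\right) = \left(\left(-4 + 6 \left(-7\right)\right) + 3596\right) \left(-2531 - 3427\right) = \left(\left(-4 - 42\right) + 3596\right) \left(-5958\right) = \left(-46 + 3596\right) \left(-5958\right) = 3550 \left(-5958\right) = -21150900$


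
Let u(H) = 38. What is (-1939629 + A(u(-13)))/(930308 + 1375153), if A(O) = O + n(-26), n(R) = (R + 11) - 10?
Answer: -1939616/2305461 ≈ -0.84131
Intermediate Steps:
n(R) = 1 + R (n(R) = (11 + R) - 10 = 1 + R)
A(O) = -25 + O (A(O) = O + (1 - 26) = O - 25 = -25 + O)
(-1939629 + A(u(-13)))/(930308 + 1375153) = (-1939629 + (-25 + 38))/(930308 + 1375153) = (-1939629 + 13)/2305461 = -1939616*1/2305461 = -1939616/2305461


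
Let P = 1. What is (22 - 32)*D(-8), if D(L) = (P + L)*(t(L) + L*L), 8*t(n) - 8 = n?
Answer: 4480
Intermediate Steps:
t(n) = 1 + n/8
D(L) = (1 + L)*(1 + L² + L/8) (D(L) = (1 + L)*((1 + L/8) + L*L) = (1 + L)*((1 + L/8) + L²) = (1 + L)*(1 + L² + L/8))
(22 - 32)*D(-8) = (22 - 32)*(1 + (-8)³ + (9/8)*(-8) + (9/8)*(-8)²) = -10*(1 - 512 - 9 + (9/8)*64) = -10*(1 - 512 - 9 + 72) = -10*(-448) = 4480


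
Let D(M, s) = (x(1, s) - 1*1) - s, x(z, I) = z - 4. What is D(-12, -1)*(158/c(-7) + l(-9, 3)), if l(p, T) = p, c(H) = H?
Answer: 663/7 ≈ 94.714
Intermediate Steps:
x(z, I) = -4 + z
D(M, s) = -4 - s (D(M, s) = ((-4 + 1) - 1*1) - s = (-3 - 1) - s = -4 - s)
D(-12, -1)*(158/c(-7) + l(-9, 3)) = (-4 - 1*(-1))*(158/(-7) - 9) = (-4 + 1)*(158*(-⅐) - 9) = -3*(-158/7 - 9) = -3*(-221/7) = 663/7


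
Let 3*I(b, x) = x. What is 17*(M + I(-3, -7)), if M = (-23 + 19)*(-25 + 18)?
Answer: 1309/3 ≈ 436.33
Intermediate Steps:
I(b, x) = x/3
M = 28 (M = -4*(-7) = 28)
17*(M + I(-3, -7)) = 17*(28 + (1/3)*(-7)) = 17*(28 - 7/3) = 17*(77/3) = 1309/3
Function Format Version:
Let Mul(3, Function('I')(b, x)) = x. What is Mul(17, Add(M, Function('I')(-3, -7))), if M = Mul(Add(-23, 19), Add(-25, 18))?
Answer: Rational(1309, 3) ≈ 436.33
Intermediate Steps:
Function('I')(b, x) = Mul(Rational(1, 3), x)
M = 28 (M = Mul(-4, -7) = 28)
Mul(17, Add(M, Function('I')(-3, -7))) = Mul(17, Add(28, Mul(Rational(1, 3), -7))) = Mul(17, Add(28, Rational(-7, 3))) = Mul(17, Rational(77, 3)) = Rational(1309, 3)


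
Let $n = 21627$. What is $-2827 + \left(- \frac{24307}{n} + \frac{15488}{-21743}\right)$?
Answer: $- \frac{1330220245124}{470235861} \approx -2828.8$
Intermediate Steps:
$-2827 + \left(- \frac{24307}{n} + \frac{15488}{-21743}\right) = -2827 + \left(- \frac{24307}{21627} + \frac{15488}{-21743}\right) = -2827 + \left(\left(-24307\right) \frac{1}{21627} + 15488 \left(- \frac{1}{21743}\right)\right) = -2827 - \frac{863466077}{470235861} = - \frac{1330220245124}{470235861}$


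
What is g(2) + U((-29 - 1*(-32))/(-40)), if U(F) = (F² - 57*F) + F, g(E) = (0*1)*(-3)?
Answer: 6729/1600 ≈ 4.2056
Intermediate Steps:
g(E) = 0 (g(E) = 0*(-3) = 0)
U(F) = F² - 56*F
g(2) + U((-29 - 1*(-32))/(-40)) = 0 + ((-29 - 1*(-32))/(-40))*(-56 + (-29 - 1*(-32))/(-40)) = 0 + ((-29 + 32)*(-1/40))*(-56 + (-29 + 32)*(-1/40)) = 0 + (3*(-1/40))*(-56 + 3*(-1/40)) = 0 - 3*(-56 - 3/40)/40 = 0 - 3/40*(-2243/40) = 0 + 6729/1600 = 6729/1600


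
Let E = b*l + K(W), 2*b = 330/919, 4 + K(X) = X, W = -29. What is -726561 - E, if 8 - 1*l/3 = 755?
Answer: -667309467/919 ≈ -7.2613e+5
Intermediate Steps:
K(X) = -4 + X
l = -2241 (l = 24 - 3*755 = 24 - 2265 = -2241)
b = 165/919 (b = (330/919)/2 = (330*(1/919))/2 = (1/2)*(330/919) = 165/919 ≈ 0.17954)
E = -400092/919 (E = (165/919)*(-2241) + (-4 - 29) = -369765/919 - 33 = -400092/919 ≈ -435.36)
-726561 - E = -726561 - 1*(-400092/919) = -726561 + 400092/919 = -667309467/919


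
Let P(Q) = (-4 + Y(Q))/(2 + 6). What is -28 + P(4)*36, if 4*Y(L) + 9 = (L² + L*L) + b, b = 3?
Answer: -67/4 ≈ -16.750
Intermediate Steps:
Y(L) = -3/2 + L²/2 (Y(L) = -9/4 + ((L² + L*L) + 3)/4 = -9/4 + ((L² + L²) + 3)/4 = -9/4 + (2*L² + 3)/4 = -9/4 + (3 + 2*L²)/4 = -9/4 + (¾ + L²/2) = -3/2 + L²/2)
P(Q) = -11/16 + Q²/16 (P(Q) = (-4 + (-3/2 + Q²/2))/(2 + 6) = (-11/2 + Q²/2)/8 = (-11/2 + Q²/2)*(⅛) = -11/16 + Q²/16)
-28 + P(4)*36 = -28 + (-11/16 + (1/16)*4²)*36 = -28 + (-11/16 + (1/16)*16)*36 = -28 + (-11/16 + 1)*36 = -28 + (5/16)*36 = -28 + 45/4 = -67/4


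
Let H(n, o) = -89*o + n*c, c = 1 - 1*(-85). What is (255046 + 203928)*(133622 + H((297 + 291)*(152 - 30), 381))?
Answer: 2877312136766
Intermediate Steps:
c = 86 (c = 1 + 85 = 86)
H(n, o) = -89*o + 86*n (H(n, o) = -89*o + n*86 = -89*o + 86*n)
(255046 + 203928)*(133622 + H((297 + 291)*(152 - 30), 381)) = (255046 + 203928)*(133622 + (-89*381 + 86*((297 + 291)*(152 - 30)))) = 458974*(133622 + (-33909 + 86*(588*122))) = 458974*(133622 + (-33909 + 86*71736)) = 458974*(133622 + (-33909 + 6169296)) = 458974*(133622 + 6135387) = 458974*6269009 = 2877312136766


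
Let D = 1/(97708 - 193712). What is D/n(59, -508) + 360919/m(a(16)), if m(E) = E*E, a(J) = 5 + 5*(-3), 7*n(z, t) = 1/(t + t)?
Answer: 8662594719/2400100 ≈ 3609.3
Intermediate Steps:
n(z, t) = 1/(14*t) (n(z, t) = 1/(7*(t + t)) = 1/(7*((2*t))) = (1/(2*t))/7 = 1/(14*t))
D = -1/96004 (D = 1/(-96004) = -1/96004 ≈ -1.0416e-5)
a(J) = -10 (a(J) = 5 - 15 = -10)
m(E) = E²
D/n(59, -508) + 360919/m(a(16)) = -1/(96004*((1/14)/(-508))) + 360919/((-10)²) = -1/(96004*((1/14)*(-1/508))) + 360919/100 = -1/(96004*(-1/7112)) + 360919*(1/100) = -1/96004*(-7112) + 360919/100 = 1778/24001 + 360919/100 = 8662594719/2400100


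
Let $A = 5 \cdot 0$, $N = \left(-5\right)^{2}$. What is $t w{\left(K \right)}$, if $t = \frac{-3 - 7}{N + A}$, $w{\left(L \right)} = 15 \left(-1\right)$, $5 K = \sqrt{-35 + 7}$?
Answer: $6$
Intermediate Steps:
$N = 25$
$K = \frac{2 i \sqrt{7}}{5}$ ($K = \frac{\sqrt{-35 + 7}}{5} = \frac{\sqrt{-28}}{5} = \frac{2 i \sqrt{7}}{5} \approx 1.0583 i$)
$A = 0$
$w{\left(L \right)} = -15$
$t = - \frac{2}{5}$ ($t = \frac{-3 - 7}{25 + 0} = - \frac{10}{25} = \left(-10\right) \frac{1}{25} = - \frac{2}{5} \approx -0.4$)
$t w{\left(K \right)} = \left(- \frac{2}{5}\right) \left(-15\right) = 6$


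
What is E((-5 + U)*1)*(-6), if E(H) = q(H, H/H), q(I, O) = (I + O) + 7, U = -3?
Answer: 0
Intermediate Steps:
q(I, O) = 7 + I + O
E(H) = 8 + H (E(H) = 7 + H + H/H = 7 + H + 1 = 8 + H)
E((-5 + U)*1)*(-6) = (8 + (-5 - 3)*1)*(-6) = (8 - 8*1)*(-6) = (8 - 8)*(-6) = 0*(-6) = 0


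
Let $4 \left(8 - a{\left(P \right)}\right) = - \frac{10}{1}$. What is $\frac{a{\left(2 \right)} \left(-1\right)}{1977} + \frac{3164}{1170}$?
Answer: $\frac{2080981}{771030} \approx 2.699$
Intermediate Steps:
$a{\left(P \right)} = \frac{21}{2}$ ($a{\left(P \right)} = 8 - \frac{\left(-10\right) 1^{-1}}{4} = 8 - \frac{\left(-10\right) 1}{4} = 8 - - \frac{5}{2} = 8 + \frac{5}{2} = \frac{21}{2}$)
$\frac{a{\left(2 \right)} \left(-1\right)}{1977} + \frac{3164}{1170} = \frac{\frac{21}{2} \left(-1\right)}{1977} + \frac{3164}{1170} = \left(- \frac{21}{2}\right) \frac{1}{1977} + 3164 \cdot \frac{1}{1170} = - \frac{7}{1318} + \frac{1582}{585} = \frac{2080981}{771030}$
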